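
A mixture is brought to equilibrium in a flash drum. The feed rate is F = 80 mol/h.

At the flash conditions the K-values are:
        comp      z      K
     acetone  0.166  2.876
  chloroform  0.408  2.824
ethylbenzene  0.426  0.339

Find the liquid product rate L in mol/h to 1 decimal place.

Let ψ = V/F and solve Σ zᵢ(Kᵢ−1)/(1+ψ(Kᵢ−1)) = 0.
Feasibility: ΣzᵢKᵢ = 1.774, Σzᵢ/Kᵢ = 1.459 — both > 1, two phases present.
Newton–Raphson from ψ = 0.5:
  ψ = 0.500: g = 0.1293, g' = -0.942 → ψ = 0.637
Converged at ψ = 0.637.
Then V = ψ·F = 0.6367·80 = 50.9 mol/h and L = F − V = 29.1 mol/h.

L = 29.1 mol/h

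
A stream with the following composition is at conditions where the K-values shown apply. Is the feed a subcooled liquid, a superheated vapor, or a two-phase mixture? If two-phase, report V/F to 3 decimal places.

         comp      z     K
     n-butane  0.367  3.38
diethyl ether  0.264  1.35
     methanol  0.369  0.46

two-phase, V/F = 0.837

ΣzᵢKᵢ = 1.767; Σzᵢ/Kᵢ = 1.106.
Both exceed 1, so a two-phase solution exists.
Iterate (Newton) starting at ψ = 0.5:
  ψ = 0.500: g = 0.2045, g' = -0.659 → ψ = 0.810
  ψ = 0.810: g = 0.0159, g' = -0.602 → ψ = 0.837
Converged at ψ = 0.837.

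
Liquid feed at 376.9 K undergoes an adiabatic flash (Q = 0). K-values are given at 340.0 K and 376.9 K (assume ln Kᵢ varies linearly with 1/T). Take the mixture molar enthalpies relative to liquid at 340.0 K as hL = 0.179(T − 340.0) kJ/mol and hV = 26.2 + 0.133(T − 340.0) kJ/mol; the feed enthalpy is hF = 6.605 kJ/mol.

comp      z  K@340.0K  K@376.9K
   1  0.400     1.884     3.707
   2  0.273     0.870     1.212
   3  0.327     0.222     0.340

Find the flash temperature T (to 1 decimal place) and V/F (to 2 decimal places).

Adiabatic flash: solve Rachford–Rice at each trial T, then check hF = ψ·hV(T) + (1−ψ)·hL(T).
  T = 340.0 K: K = (1.884, 0.870, 0.222), RR gives ψ = 0.126, H_out = 3.303 kJ/mol
  T = 376.9 K: K = (3.707, 1.212, 0.340), RR gives ψ = 0.727, H_out = 24.421 kJ/mol
  T = 358.4 K: K = (2.687, 1.035, 0.278), RR gives ψ = 0.508, H_out = 16.161 kJ/mol
  T = 349.2 K: K = (2.260, 0.951, 0.249), RR gives ψ = 0.355, H_out = 10.793 kJ/mol
  T = 344.6 K: K = (2.066, 0.910, 0.235), RR gives ψ = 0.254, H_out = 7.432 kJ/mol
  T = 342.3 K: K = (1.974, 0.890, 0.229), RR gives ψ = 0.194, H_out = 5.486 kJ/mol
Linear interpolation between T = 342.3 (H_out = 5.486) and T = 344.6 (H_out = 7.432) on hF = 6.605 gives T ≈ 343.6 K, at which ψ = 0.23.

T = 343.6 K, V/F = 0.23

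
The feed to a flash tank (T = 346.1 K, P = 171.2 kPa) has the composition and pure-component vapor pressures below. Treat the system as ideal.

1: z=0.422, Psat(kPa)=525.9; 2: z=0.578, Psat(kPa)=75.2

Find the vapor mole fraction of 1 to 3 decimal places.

y_1 = 0.654

Raoult's law: Kᵢ = Pᵢˢᵃᵗ/P = Pᵢˢᵃᵗ/171.2.
  K_1 = 525.9/171.2 = 3.07185, K_2 = 75.2/171.2 = 0.43925
Let β = V/F and solve Σ zᵢ(Kᵢ−1)/(1+β(Kᵢ−1)) = 0.
g(0) = ΣzᵢKᵢ − 1 = 0.550 and g(1) = 1 − Σzᵢ/Kᵢ = -0.453, so a root lies in (0, 1).
Newton iteration, β⁰ = 0.5:
  β = 0.500: g = -0.0209, g' = -0.788 → β = 0.473
  β = 0.473: g = 0.0001, g' = -0.799 → β = 0.474
Converged at β = 0.474.
Compositions from xᵢ = zᵢ/(1+β(Kᵢ−1)), yᵢ = Kᵢxᵢ:
  1: x = 0.213, y = 0.654
  2: x = 0.787, y = 0.346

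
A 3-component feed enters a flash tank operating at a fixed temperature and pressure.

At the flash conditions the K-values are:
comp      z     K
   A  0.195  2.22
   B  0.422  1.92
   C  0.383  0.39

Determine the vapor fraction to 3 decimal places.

Newton iteration, ψ⁰ = 0.36:
  ψ = 0.360: g = 0.1576, g' = -0.576 → ψ = 0.634
  ψ = 0.634: g = -0.0014, g' = -0.614 → ψ = 0.631
Converged at ψ = 0.631.

ψ = 0.631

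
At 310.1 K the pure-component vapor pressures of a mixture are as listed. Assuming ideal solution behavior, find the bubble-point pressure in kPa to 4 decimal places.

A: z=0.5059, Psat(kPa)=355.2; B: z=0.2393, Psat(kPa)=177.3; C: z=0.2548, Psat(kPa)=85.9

At the bubble point ψ → 0, so ΣzᵢKᵢ = 1 with Kᵢ = Pᵢˢᵃᵗ/P ⇒ P = ΣzᵢPᵢˢᵃᵗ.
P = 0.5059·355.2 + 0.2393·177.3 + 0.2548·85.9 = 244.0109 kPa

Pbub = 244.0109 kPa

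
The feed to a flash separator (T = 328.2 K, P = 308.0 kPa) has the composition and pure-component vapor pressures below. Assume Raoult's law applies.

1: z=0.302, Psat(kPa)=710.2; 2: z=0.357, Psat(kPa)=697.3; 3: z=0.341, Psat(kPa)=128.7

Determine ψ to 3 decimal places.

Raoult's law: Kᵢ = Pᵢˢᵃᵗ/P = Pᵢˢᵃᵗ/308.0.
  K_1 = 710.2/308.0 = 2.30584, K_2 = 697.3/308.0 = 2.26396, K_3 = 128.7/308.0 = 0.41786
Newton iteration, ψ⁰ = 0.5:
  ψ = 0.500: g = 0.2351, g' = -0.633 → ψ = 0.872
  ψ = 0.872: g = -0.0038, g' = -0.718 → ψ = 0.866
Converged at ψ = 0.866.

ψ = 0.866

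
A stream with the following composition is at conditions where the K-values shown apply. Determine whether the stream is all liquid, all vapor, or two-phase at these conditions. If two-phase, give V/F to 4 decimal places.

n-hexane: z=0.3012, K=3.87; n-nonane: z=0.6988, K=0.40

two-phase, V/F = 0.2585

ΣzᵢKᵢ = 1.4452; Σzᵢ/Kᵢ = 1.8248.
Both exceed 1, so a two-phase solution exists.
Rachford–Rice: g(ψ) = Σ zᵢ(Kᵢ−1)/(1+ψ(Kᵢ−1)) = 0.
Binary case is linear: z₁(K₁−1)(1+ψ(K₂−1)) + z₂(K₂−1)(1+ψ(K₁−1)) = 0
⇒ ψ = [z₁(K₁−1)+z₂(K₂−1)] / [−(K₁−1)(K₂−1)] = 0.44516/1.72200 = 0.2585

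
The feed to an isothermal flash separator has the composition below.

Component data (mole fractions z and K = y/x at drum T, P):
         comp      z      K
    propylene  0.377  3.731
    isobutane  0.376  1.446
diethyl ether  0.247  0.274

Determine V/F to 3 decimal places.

Rachford–Rice: g(V/F) = Σ zᵢ(Kᵢ−1)/(1+V/F(Kᵢ−1)) = 0.
Feasibility: ΣzᵢKᵢ = 2.018, Σzᵢ/Kᵢ = 1.263 — both > 1, two phases present.
Newton iteration, V/F⁰ = 0.5:
  V/F = 0.500: g = 0.2909, g' = -0.873 → V/F = 0.833
  V/F = 0.833: g = -0.0171, g' = -1.135 → V/F = 0.818
Converged at V/F = 0.818.

V/F = 0.818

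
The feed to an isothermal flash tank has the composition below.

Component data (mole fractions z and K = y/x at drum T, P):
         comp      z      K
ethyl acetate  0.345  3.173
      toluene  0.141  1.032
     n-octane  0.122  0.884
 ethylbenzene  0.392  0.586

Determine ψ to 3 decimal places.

Let ψ = V/F and solve Σ zᵢ(Kᵢ−1)/(1+ψ(Kᵢ−1)) = 0.
Check two-phase: ΣzᵢKᵢ = 1.578 > 1 and Σzᵢ/Kᵢ = 1.052 > 1, so g(0) = 0.578 > 0 and g(1) = -0.052 < 0.
Newton–Raphson from ψ = 0.5:
  ψ = 0.500: g = 0.1441, g' = -0.483 → ψ = 0.798
  ψ = 0.798: g = 0.0206, g' = -0.370 → ψ = 0.854
Converged at ψ = 0.854.

ψ = 0.854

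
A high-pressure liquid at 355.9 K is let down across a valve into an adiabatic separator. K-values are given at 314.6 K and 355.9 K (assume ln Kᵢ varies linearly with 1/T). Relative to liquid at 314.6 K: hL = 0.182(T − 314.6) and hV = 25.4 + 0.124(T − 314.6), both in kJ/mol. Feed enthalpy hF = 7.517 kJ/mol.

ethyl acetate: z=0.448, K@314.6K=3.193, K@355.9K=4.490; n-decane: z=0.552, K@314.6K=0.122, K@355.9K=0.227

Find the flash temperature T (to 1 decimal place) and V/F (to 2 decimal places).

Adiabatic flash: solve Rachford–Rice at each trial T, then check hF = ψ·hV(T) + (1−ψ)·hL(T).
  T = 314.6 K: K = (3.193, 0.122), RR gives ψ = 0.259, H_out = 6.567 kJ/mol
  T = 355.9 K: K = (4.490, 0.227), RR gives ψ = 0.421, H_out = 17.211 kJ/mol
  T = 335.2 K: K = (3.825, 0.170), RR gives ψ = 0.344, H_out = 12.076 kJ/mol
  T = 324.9 K: K = (3.505, 0.145), RR gives ψ = 0.303, H_out = 9.398 kJ/mol
  T = 319.8 K: K = (3.349, 0.133), RR gives ψ = 0.282, H_out = 8.019 kJ/mol
  T = 317.2 K: K = (3.271, 0.127), RR gives ψ = 0.270, H_out = 7.300 kJ/mol
  T = 318.5 K: K = (3.310, 0.130), RR gives ψ = 0.276, H_out = 7.661 kJ/mol
Linear interpolation between T = 317.2 (H_out = 7.300) and T = 318.5 (H_out = 7.661) on hF = 7.517 gives T ≈ 318.0 K, at which ψ = 0.27.

T = 318.0 K, V/F = 0.27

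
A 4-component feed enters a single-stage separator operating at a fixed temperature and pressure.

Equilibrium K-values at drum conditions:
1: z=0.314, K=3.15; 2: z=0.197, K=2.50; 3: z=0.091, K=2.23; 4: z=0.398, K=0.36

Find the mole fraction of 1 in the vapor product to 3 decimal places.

y_1 = 0.390

Material balance + equilibrium reduce to Σ zᵢ(Kᵢ−1)/(1+V/F(Kᵢ−1)) = 0.
Feasibility: ΣzᵢKᵢ = 1.828, Σzᵢ/Kᵢ = 1.325 — both > 1, two phases present.
Newton iteration, V/F⁰ = 0.64:
  V/F = 0.640: g = 0.0661, g' = -0.883 → V/F = 0.715
  V/F = 0.715: g = -0.0012, g' = -0.922 → V/F = 0.713
Converged at V/F = 0.713.
Compositions from xᵢ = zᵢ/(1+V/F(Kᵢ−1)), yᵢ = Kᵢxᵢ:
  1: x = 0.124, y = 0.390
  2: x = 0.095, y = 0.238
  3: x = 0.048, y = 0.108
  4: x = 0.732, y = 0.264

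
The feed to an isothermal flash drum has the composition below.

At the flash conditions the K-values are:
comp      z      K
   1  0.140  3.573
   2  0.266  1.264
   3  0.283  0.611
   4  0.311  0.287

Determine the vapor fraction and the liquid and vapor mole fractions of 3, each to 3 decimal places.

Material balance + equilibrium reduce to Σ zᵢ(Kᵢ−1)/(1+ψ(Kᵢ−1)) = 0.
g(0) = ΣzᵢKᵢ − 1 = 0.099 and g(1) = 1 − Σzᵢ/Kᵢ = -0.796, so a root lies in (0, 1).
Iterate (Newton) starting at ψ = 0.5:
  ψ = 0.500: g = -0.2617, g' = -0.640 → ψ = 0.091
  ψ = 0.091: g = 0.0093, g' = -0.853 → ψ = 0.102
Converged at ψ = 0.102.
Compositions from xᵢ = zᵢ/(1+ψ(Kᵢ−1)), yᵢ = Kᵢxᵢ:
  1: x = 0.111, y = 0.396
  2: x = 0.259, y = 0.327
  3: x = 0.295, y = 0.180
  4: x = 0.335, y = 0.096

ψ = 0.102, x_3 = 0.295, y_3 = 0.180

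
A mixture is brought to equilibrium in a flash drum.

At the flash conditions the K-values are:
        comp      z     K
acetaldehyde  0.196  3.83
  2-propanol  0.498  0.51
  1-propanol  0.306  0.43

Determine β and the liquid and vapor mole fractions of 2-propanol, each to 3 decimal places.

Rachford–Rice: g(β) = Σ zᵢ(Kᵢ−1)/(1+β(Kᵢ−1)) = 0.
Check two-phase: ΣzᵢKᵢ = 1.136 > 1 and Σzᵢ/Kᵢ = 1.739 > 1, so g(0) = 0.136 > 0 and g(1) = -0.739 < 0.
Newton iteration, β⁰ = 0.57:
  β = 0.570: g = -0.3847, g' = -0.678 → β = 0.003
  β = 0.003: g = 0.1312, g' = -1.765 → β = 0.077
  β = 0.077: g = 0.0192, g' = -1.295 → β = 0.092
Converged at β = 0.092.
Compositions from xᵢ = zᵢ/(1+β(Kᵢ−1)), yᵢ = Kᵢxᵢ:
  acetaldehyde: x = 0.155, y = 0.595
  2-propanol: x = 0.522, y = 0.266
  1-propanol: x = 0.323, y = 0.139

β = 0.092, x_2-propanol = 0.522, y_2-propanol = 0.266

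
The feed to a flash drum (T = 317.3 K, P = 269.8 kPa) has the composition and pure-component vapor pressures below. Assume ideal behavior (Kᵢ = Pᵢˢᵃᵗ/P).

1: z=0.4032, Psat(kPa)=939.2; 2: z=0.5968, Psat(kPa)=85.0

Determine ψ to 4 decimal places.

Raoult's law: Kᵢ = Pᵢˢᵃᵗ/P = Pᵢˢᵃᵗ/269.8.
  K_1 = 939.2/269.8 = 3.481097, K_2 = 85.0/269.8 = 0.315048
Rachford–Rice: g(ψ) = Σ zᵢ(Kᵢ−1)/(1+ψ(Kᵢ−1)) = 0.
Feasibility: ΣzᵢKᵢ = 1.5916, Σzᵢ/Kᵢ = 2.0101 — both > 1, two phases present.
Iterate (Newton) starting at ψ = 0.5:
  ψ = 0.5000: g = -0.17521, g' = -1.1421 → ψ = 0.3466
  ψ = 0.3466: g = 0.00183, g' = -1.1989 → ψ = 0.3481
Converged at ψ = 0.3481.

ψ = 0.3481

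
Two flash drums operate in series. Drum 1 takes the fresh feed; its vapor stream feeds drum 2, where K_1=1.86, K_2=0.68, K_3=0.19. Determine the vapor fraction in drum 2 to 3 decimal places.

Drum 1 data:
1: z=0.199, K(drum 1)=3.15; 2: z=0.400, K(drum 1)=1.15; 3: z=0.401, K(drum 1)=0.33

V/F (drum 2) = 0.160

Drum 1:
Material balance + equilibrium reduce to Σ zᵢ(Kᵢ−1)/(1+ψ₁(Kᵢ−1)) = 0.
g(0) = ΣzᵢKᵢ − 1 = 0.219 and g(1) = 1 − Σzᵢ/Kᵢ = -0.626, so a root lies in (0, 1).
Iterate (Newton) starting at ψ₁ = 0.65:
  ψ₁ = 0.650: g = -0.2428, g' = -0.732 → ψ₁ = 0.318
  ψ₁ = 0.318: g = -0.0303, g' = -0.623 → ψ₁ = 0.270
  ψ₁ = 0.270: g = 0.0005, g' = -0.645 → ψ₁ = 0.271
Converged at ψ₁ = 0.271.
Drum-1 compositions:
  1: x = 0.126, y = 0.396
  2: x = 0.384, y = 0.442
  3: x = 0.490, y = 0.162
Drum-2 feed = drum-1 vapor: z₂ = (0.3963, 0.4421, 0.1616).
Drum 2:
Rachford–Rice: g(ψ₂) = Σ zᵢ(Kᵢ−1)/(1+ψ₂(Kᵢ−1)) = 0.
g(0) = ΣzᵢKᵢ − 1 = 0.068 and g(1) = 1 − Σzᵢ/Kᵢ = -0.714, so a root lies in (0, 1).
Newton iteration, ψ₂⁰ = 0.65:
  ψ₂ = 0.650: g = -0.2365, g' = -0.666 → ψ₂ = 0.295
  ψ₂ = 0.295: g = -0.0563, g' = -0.425 → ψ₂ = 0.162
  ψ₂ = 0.162: g = -0.0009, g' = -0.417 → ψ₂ = 0.160
Converged at ψ₂ = 0.160.
  1: x = 0.348, y = 0.648
  2: x = 0.466, y = 0.317
  3: x = 0.186, y = 0.035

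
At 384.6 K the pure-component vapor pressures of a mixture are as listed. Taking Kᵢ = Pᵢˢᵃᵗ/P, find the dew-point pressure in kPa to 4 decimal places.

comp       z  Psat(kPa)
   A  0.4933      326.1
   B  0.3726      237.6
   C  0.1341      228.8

Pdew = 272.7018 kPa

At the dew point ψ → 1, so Σzᵢ/Kᵢ = 1 with Kᵢ = Pᵢˢᵃᵗ/P ⇒ 1/P = Σzᵢ/Pᵢˢᵃᵗ.
1/P = 0.4933/326.1 + 0.3726/237.6 + 0.1341/228.8 = 0.0036670 ⇒ P = 272.7018 kPa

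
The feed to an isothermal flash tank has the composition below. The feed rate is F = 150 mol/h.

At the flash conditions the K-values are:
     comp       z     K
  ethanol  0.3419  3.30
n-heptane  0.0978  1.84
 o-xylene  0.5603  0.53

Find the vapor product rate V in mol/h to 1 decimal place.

V = 94.7 mol/h

Material balance + equilibrium reduce to Σ zᵢ(Kᵢ−1)/(1+V/F(Kᵢ−1)) = 0.
g(0) = ΣzᵢKᵢ − 1 = 0.6052 and g(1) = 1 − Σzᵢ/Kᵢ = -0.2139, so a root lies in (0, 1).
Iterate (Newton) starting at V/F = 0.3:
  V/F = 0.3000: g = 0.22436, g' = -0.8450 → V/F = 0.5655
  V/F = 0.5655: g = 0.03883, g' = -0.6030 → V/F = 0.6299
  V/F = 0.6299: g = 0.00077, g' = -0.5809 → V/F = 0.6312
Converged at V/F = 0.6312.
Then V = V/F·F = 0.6312·150 = 94.7 mol/h and L = F − V = 55.3 mol/h.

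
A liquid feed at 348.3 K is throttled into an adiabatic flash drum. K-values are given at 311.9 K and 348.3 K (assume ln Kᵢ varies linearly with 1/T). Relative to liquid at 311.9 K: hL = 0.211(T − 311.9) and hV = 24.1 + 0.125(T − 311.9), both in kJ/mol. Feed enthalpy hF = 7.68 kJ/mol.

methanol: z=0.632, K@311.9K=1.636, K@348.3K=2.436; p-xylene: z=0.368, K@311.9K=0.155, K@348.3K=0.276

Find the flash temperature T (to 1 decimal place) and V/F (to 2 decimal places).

Adiabatic flash: solve Rachford–Rice at each trial T, then check hF = ψ·hV(T) + (1−ψ)·hL(T).
  T = 311.9 K: K = (1.636, 0.155), RR gives ψ = 0.169, H_out = 4.080 kJ/mol
  T = 348.3 K: K = (2.436, 0.276), RR gives ψ = 0.617, H_out = 20.612 kJ/mol
  T = 330.1 K: K = (2.018, 0.210), RR gives ψ = 0.439, H_out = 13.728 kJ/mol
  T = 321.0 K: K = (1.823, 0.181), RR gives ψ = 0.325, H_out = 9.487 kJ/mol
  T = 316.4 K: K = (1.727, 0.168), RR gives ψ = 0.253, H_out = 6.953 kJ/mol
  T = 318.7 K: K = (1.775, 0.174), RR gives ψ = 0.290, H_out = 8.263 kJ/mol
Linear interpolation between T = 316.4 (H_out = 6.953) and T = 318.7 (H_out = 8.263) on hF = 7.68 gives T ≈ 317.7 K, at which ψ = 0.27.

T = 317.7 K, V/F = 0.27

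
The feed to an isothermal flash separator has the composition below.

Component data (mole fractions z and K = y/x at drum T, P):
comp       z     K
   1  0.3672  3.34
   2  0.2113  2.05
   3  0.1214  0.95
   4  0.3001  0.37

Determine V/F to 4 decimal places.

V/F = 0.8397

Material balance + equilibrium reduce to Σ zᵢ(Kᵢ−1)/(1+V/F(Kᵢ−1)) = 0.
g(0) = ΣzᵢKᵢ − 1 = 0.8860 and g(1) = 1 − Σzᵢ/Kᵢ = -0.1519, so a root lies in (0, 1).
Newton–Raphson from V/F = 0.57:
  V/F = 0.5700: g = 0.20573, g' = -0.7506 → V/F = 0.8441
  V/F = 0.8441: g = -0.00369, g' = -0.8362 → V/F = 0.8397
Converged at V/F = 0.8397.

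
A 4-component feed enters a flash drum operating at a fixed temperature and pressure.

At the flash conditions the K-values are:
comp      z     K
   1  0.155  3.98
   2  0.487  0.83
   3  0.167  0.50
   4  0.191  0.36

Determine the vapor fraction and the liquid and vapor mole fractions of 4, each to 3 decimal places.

Newton iteration, ψ⁰ = 0.5:
  ψ = 0.500: g = -0.1961, g' = -0.482 → ψ = 0.093
  ψ = 0.093: g = 0.0596, g' = -0.991 → ψ = 0.154
  ψ = 0.154: g = 0.0059, g' = -0.808 → ψ = 0.161
Converged at ψ = 0.161.
Compositions from xᵢ = zᵢ/(1+ψ(Kᵢ−1)), yᵢ = Kᵢxᵢ:
  1: x = 0.105, y = 0.417
  2: x = 0.501, y = 0.416
  3: x = 0.182, y = 0.091
  4: x = 0.213, y = 0.077

ψ = 0.161, x_4 = 0.213, y_4 = 0.077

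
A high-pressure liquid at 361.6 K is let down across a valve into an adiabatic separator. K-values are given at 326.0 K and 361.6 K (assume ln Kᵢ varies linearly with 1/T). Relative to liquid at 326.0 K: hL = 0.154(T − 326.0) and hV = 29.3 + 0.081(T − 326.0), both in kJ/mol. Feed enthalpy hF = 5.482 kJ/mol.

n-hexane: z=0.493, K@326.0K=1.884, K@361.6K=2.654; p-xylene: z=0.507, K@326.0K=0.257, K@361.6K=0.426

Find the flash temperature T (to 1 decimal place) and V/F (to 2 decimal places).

T = 330.7 K, V/F = 0.16

Adiabatic flash: solve Rachford–Rice at each trial T, then check hF = ψ·hV(T) + (1−ψ)·hL(T).
  T = 326.0 K: K = (1.884, 0.257), RR gives ψ = 0.090, H_out = 2.637 kJ/mol
  T = 361.6 K: K = (2.654, 0.426), RR gives ψ = 0.552, H_out = 20.231 kJ/mol
  T = 343.8 K: K = (2.256, 0.335), RR gives ψ = 0.338, H_out = 12.204 kJ/mol
  T = 334.9 K: K = (2.067, 0.295), RR gives ψ = 0.224, H_out = 7.774 kJ/mol
  T = 330.4 K: K = (1.973, 0.275), RR gives ψ = 0.159, H_out = 5.294 kJ/mol
  T = 332.6 K: K = (2.019, 0.285), RR gives ψ = 0.191, H_out = 6.532 kJ/mol
Linear interpolation between T = 330.4 (H_out = 5.294) and T = 332.6 (H_out = 6.532) on hF = 5.482 gives T ≈ 330.7 K, at which ψ = 0.16.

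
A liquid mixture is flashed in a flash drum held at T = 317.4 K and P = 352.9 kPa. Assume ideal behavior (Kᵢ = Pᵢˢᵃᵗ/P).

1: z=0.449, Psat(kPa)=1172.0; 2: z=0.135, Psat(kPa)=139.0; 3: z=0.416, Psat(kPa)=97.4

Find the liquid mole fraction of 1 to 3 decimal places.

Raoult's law: Kᵢ = Pᵢˢᵃᵗ/P = Pᵢˢᵃᵗ/352.9.
  K_1 = 1172.0/352.9 = 3.32105, K_2 = 139.0/352.9 = 0.39388, K_3 = 97.4/352.9 = 0.27600
Let ψ = V/F and solve Σ zᵢ(Kᵢ−1)/(1+ψ(Kᵢ−1)) = 0.
Feasibility: ΣzᵢKᵢ = 1.659, Σzᵢ/Kᵢ = 1.985 — both > 1, two phases present.
Newton–Raphson from ψ = 0.6:
  ψ = 0.600: g = -0.2255, g' = -1.227 → ψ = 0.416
  ψ = 0.416: g = -0.0104, g' = -1.161 → ψ = 0.407
Converged at ψ = 0.407.
Compositions from xᵢ = zᵢ/(1+ψ(Kᵢ−1)), yᵢ = Kᵢxᵢ:
  1: x = 0.231, y = 0.767
  2: x = 0.179, y = 0.071
  3: x = 0.590, y = 0.163

x_1 = 0.231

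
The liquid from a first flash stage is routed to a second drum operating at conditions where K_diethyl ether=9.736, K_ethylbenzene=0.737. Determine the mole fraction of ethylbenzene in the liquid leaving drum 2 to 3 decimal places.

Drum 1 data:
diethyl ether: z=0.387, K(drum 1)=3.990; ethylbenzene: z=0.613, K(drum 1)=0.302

x_ethylbenzene (drum 2) = 0.971

Drum 1:
Binary case is linear: z₁(K₁−1)(1+ψ₁(K₂−1)) + z₂(K₂−1)(1+ψ₁(K₁−1)) = 0
⇒ ψ₁ = [z₁(K₁−1)+z₂(K₂−1)] / [−(K₁−1)(K₂−1)] = 0.7293/2.0870 = 0.349
Drum-1 compositions:
  diethyl ether: x = 0.189, y = 0.755
  ethylbenzene: x = 0.811, y = 0.245
Drum-2 feed = drum-1 liquid: z₂ = (0.1893, 0.8107).
Drum 2:
Let ψ₂ = V/F and solve Σ zᵢ(Kᵢ−1)/(1+ψ₂(Kᵢ−1)) = 0.
Check two-phase: ΣzᵢKᵢ = 2.440 > 1 and Σzᵢ/Kᵢ = 1.119 > 1, so g(0) = 1.440 > 0 and g(1) = -0.119 < 0.
Binary case is linear: z₁(K₁−1)(1+ψ₂(K₂−1)) + z₂(K₂−1)(1+ψ₂(K₁−1)) = 0
⇒ ψ₂ = [z₁(K₁−1)+z₂(K₂−1)] / [−(K₁−1)(K₂−1)] = 1.4402/2.2976 = 0.627
  diethyl ether: x = 0.029, y = 0.285
  ethylbenzene: x = 0.971, y = 0.715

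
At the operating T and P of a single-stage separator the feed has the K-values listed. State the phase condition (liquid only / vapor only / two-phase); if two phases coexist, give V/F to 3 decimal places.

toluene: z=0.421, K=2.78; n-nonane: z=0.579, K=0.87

ΣzᵢKᵢ = 1.674; Σzᵢ/Kᵢ = 0.817.
Since Σzᵢ/Kᵢ < 1 the mixture is above its dew point — single vapor phase.

vapor only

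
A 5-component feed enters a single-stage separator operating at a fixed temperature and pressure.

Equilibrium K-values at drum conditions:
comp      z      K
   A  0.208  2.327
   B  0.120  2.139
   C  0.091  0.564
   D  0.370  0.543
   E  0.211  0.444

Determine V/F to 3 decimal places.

V/F = 0.141

Newton–Raphson from V/F = 0.33:
  V/F = 0.330: g = -0.0978, g' = -0.488 → V/F = 0.129
  V/F = 0.129: g = 0.0065, g' = -0.567 → V/F = 0.141
Converged at V/F = 0.141.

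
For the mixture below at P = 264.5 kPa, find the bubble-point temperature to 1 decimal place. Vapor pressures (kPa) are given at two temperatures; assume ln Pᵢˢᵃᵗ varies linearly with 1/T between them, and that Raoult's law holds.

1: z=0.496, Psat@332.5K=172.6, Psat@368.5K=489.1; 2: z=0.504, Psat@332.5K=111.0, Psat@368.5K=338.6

T = 352.6 K

Bubble-point temperature: ΣzᵢPᵢˢᵃᵗ(T) = P. Interpolate ln Pᵢˢᵃᵗ = aᵢ + bᵢ/T.
  T = 332.5 K: ΣzᵢPᵢˢᵃᵗ = 141.55 kPa
  T = 368.5 K: ΣzᵢPᵢˢᵃᵗ = 413.25 kPa
  T = 350.5 K: ΣzᵢPᵢˢᵃᵗ = 248.57 kPa
  T = 359.5 K: ΣzᵢPᵢˢᵃᵗ = 322.53 kPa
  T = 355.0 K: ΣzᵢPᵢˢᵃᵗ = 283.61 kPa
  T = 352.8 K: ΣzᵢPᵢˢᵃᵗ = 266.01 kPa
Interpolating between 350.5 K and 352.8 K gives T ≈ 352.6 K.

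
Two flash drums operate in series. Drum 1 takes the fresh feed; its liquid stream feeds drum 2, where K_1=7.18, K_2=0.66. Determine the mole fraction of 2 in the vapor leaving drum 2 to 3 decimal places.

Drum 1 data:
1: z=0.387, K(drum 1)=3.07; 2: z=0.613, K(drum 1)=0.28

y_2 (drum 2) = 0.626

Drum 1:
Material balance + equilibrium reduce to Σ zᵢ(Kᵢ−1)/(1+ψ₁(Kᵢ−1)) = 0.
Check two-phase: ΣzᵢKᵢ = 1.360 > 1 and Σzᵢ/Kᵢ = 2.315 > 1, so g(0) = 0.360 > 0 and g(1) = -1.315 < 0.
Binary case is linear: z₁(K₁−1)(1+ψ₁(K₂−1)) + z₂(K₂−1)(1+ψ₁(K₁−1)) = 0
⇒ ψ₁ = [z₁(K₁−1)+z₂(K₂−1)] / [−(K₁−1)(K₂−1)] = 0.3597/1.4904 = 0.241
Drum-1 compositions:
  1: x = 0.258, y = 0.792
  2: x = 0.742, y = 0.208
Drum-2 feed = drum-1 liquid: z₂ = (0.2581, 0.7419).
Drum 2:
Let ψ₂ = V/F and solve Σ zᵢ(Kᵢ−1)/(1+ψ₂(Kᵢ−1)) = 0.
Check two-phase: ΣzᵢKᵢ = 2.343 > 1 and Σzᵢ/Kᵢ = 1.160 > 1, so g(0) = 1.343 > 0 and g(1) = -0.160 < 0.
Iterate (Newton) starting at ψ₂ = 0.5:
  ψ₂ = 0.500: g = 0.0860, g' = -0.714 → ψ₂ = 0.621
  ψ₂ = 0.621: g = 0.0102, g' = -0.559 → ψ₂ = 0.639
Converged at ψ₂ = 0.639.
  1: x = 0.052, y = 0.374
  2: x = 0.948, y = 0.626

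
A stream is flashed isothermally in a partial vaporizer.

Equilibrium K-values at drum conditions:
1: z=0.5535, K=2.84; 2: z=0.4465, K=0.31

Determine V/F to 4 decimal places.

V/F = 0.5595

Rachford–Rice: g(V/F) = Σ zᵢ(Kᵢ−1)/(1+V/F(Kᵢ−1)) = 0.
g(0) = ΣzᵢKᵢ − 1 = 0.7104 and g(1) = 1 − Σzᵢ/Kᵢ = -0.6352, so a root lies in (0, 1).
Iterate (Newton) starting at V/F = 0.39:
  V/F = 0.3900: g = 0.17143, g' = -1.0331 → V/F = 0.5559
  V/F = 0.5559: g = 0.00364, g' = -1.0174 → V/F = 0.5595
Converged at V/F = 0.5595.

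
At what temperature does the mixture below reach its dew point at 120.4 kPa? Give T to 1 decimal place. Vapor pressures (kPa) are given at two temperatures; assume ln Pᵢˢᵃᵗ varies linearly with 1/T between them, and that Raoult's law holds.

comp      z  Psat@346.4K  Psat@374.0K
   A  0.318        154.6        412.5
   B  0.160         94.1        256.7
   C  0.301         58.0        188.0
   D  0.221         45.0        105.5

Dew-point temperature: Σzᵢ·P/Pᵢˢᵃᵗ(T) = 1. Interpolate ln Pᵢˢᵃᵗ = aᵢ + bᵢ/T.
  T = 346.4 K: ΣzᵢP/Pᵢˢᵃᵗ = 1.6685
  T = 374.0 K: ΣzᵢP/Pᵢˢᵃᵗ = 0.6128
  T = 360.2 K: ΣzᵢP/Pᵢˢᵃᵗ = 0.9896
  T = 353.3 K: ΣzᵢP/Pᵢˢᵃᵗ = 1.2776
  T = 356.8 K: ΣzᵢP/Pᵢˢᵃᵗ = 1.1208
  T = 358.5 K: ΣzᵢP/Pᵢˢᵃᵗ = 1.0528
Interpolating between 358.5 K and 360.2 K gives T ≈ 359.9 K.

T = 359.9 K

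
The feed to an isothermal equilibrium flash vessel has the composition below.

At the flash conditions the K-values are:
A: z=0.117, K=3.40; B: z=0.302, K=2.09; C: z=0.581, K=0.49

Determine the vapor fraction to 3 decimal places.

ψ = 0.400

Material balance + equilibrium reduce to Σ zᵢ(Kᵢ−1)/(1+ψ(Kᵢ−1)) = 0.
Feasibility: ΣzᵢKᵢ = 1.314, Σzᵢ/Kᵢ = 1.365 — both > 1, two phases present.
Iterate (Newton) starting at ψ = 0.5:
  ψ = 0.500: g = -0.0570, g' = -0.562 → ψ = 0.398
  ψ = 0.398: g = 0.0011, g' = -0.589 → ψ = 0.400
Converged at ψ = 0.400.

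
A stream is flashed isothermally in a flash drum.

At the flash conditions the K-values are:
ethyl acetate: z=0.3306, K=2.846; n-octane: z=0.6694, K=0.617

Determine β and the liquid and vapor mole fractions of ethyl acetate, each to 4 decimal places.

β = 0.5006, x_ethyl acetate = 0.1718, y_ethyl acetate = 0.4890

Material balance + equilibrium reduce to Σ zᵢ(Kᵢ−1)/(1+β(Kᵢ−1)) = 0.
g(0) = ΣzᵢKᵢ − 1 = 0.3539 and g(1) = 1 − Σzᵢ/Kᵢ = -0.2011, so a root lies in (0, 1).
Binary case is linear: z₁(K₁−1)(1+β(K₂−1)) + z₂(K₂−1)(1+β(K₁−1)) = 0
⇒ β = [z₁(K₁−1)+z₂(K₂−1)] / [−(K₁−1)(K₂−1)] = 0.35391/0.70702 = 0.5006
Compositions from xᵢ = zᵢ/(1+β(Kᵢ−1)), yᵢ = Kᵢxᵢ:
  ethyl acetate: x = 0.1718, y = 0.4890
  n-octane: x = 0.8282, y = 0.5110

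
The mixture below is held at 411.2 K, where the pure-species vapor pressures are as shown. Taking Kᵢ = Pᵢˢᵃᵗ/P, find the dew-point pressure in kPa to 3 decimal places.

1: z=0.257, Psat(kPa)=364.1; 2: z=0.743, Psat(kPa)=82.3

At the dew point ψ → 1, so Σzᵢ/Kᵢ = 1 with Kᵢ = Pᵢˢᵃᵗ/P ⇒ 1/P = Σzᵢ/Pᵢˢᵃᵗ.
1/P = 0.257/364.1 + 0.743/82.3 = 0.009734 ⇒ P = 102.735 kPa

Pdew = 102.735 kPa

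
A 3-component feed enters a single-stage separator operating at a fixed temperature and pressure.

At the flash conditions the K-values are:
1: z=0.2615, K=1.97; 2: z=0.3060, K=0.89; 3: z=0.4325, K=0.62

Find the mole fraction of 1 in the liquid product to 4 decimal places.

Material balance + equilibrium reduce to Σ zᵢ(Kᵢ−1)/(1+ψ(Kᵢ−1)) = 0.
Feasibility: ΣzᵢKᵢ = 1.0556, Σzᵢ/Kᵢ = 1.1741 — both > 1, two phases present.
Newton–Raphson from ψ = 0.61:
  ψ = 0.6100: g = -0.09066, g' = -0.2072 → ψ = 0.1724
  ψ = 0.1724: g = 0.00712, g' = -0.2559 → ψ = 0.2003
  ψ = 0.2003: g = 0.00009, g' = -0.2495 → ψ = 0.2006
Converged at ψ = 0.2006.
Compositions from xᵢ = zᵢ/(1+ψ(Kᵢ−1)), yᵢ = Kᵢxᵢ:
  1: x = 0.2189, y = 0.4312
  2: x = 0.3129, y = 0.2785
  3: x = 0.4682, y = 0.2903

x_1 = 0.2189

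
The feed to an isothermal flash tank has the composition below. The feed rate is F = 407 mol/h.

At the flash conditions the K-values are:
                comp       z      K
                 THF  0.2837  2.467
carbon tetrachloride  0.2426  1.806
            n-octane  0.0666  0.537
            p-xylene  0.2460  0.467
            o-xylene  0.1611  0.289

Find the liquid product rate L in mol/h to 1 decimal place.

L = 214.6 mol/h

Let ψ = V/F and solve Σ zᵢ(Kᵢ−1)/(1+ψ(Kᵢ−1)) = 0.
g(0) = ΣzᵢKᵢ − 1 = 0.3352 and g(1) = 1 − Σzᵢ/Kᵢ = -0.4576, so a root lies in (0, 1).
Newton iteration, ψ⁰ = 0.5:
  ψ = 0.5000: g = -0.01715, g' = -0.6334 → ψ = 0.4729
  ψ = 0.4729: g = -0.00007, g' = -0.6286 → ψ = 0.4728
Converged at ψ = 0.4728.
Then V = ψ·F = 0.4728·407 = 192.4 mol/h and L = F − V = 214.6 mol/h.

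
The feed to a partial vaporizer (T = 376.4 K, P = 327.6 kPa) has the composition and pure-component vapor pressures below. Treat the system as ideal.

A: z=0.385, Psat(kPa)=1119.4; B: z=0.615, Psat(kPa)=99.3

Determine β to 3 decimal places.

β = 0.298

Raoult's law: Kᵢ = Pᵢˢᵃᵗ/P = Pᵢˢᵃᵗ/327.6.
  K_A = 1119.4/327.6 = 3.41697, K_B = 99.3/327.6 = 0.30311
Binary case is linear: z₁(K₁−1)(1+β(K₂−1)) + z₂(K₂−1)(1+β(K₁−1)) = 0
⇒ β = [z₁(K₁−1)+z₂(K₂−1)] / [−(K₁−1)(K₂−1)] = 0.5019/1.6844 = 0.298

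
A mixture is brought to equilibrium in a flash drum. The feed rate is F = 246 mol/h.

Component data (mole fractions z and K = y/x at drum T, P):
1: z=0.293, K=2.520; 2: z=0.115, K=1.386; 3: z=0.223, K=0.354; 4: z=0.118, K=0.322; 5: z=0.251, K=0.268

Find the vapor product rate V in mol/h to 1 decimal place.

V = 22.1 mol/h

Iterate (Newton) starting at ψ = 0.5:
  ψ = 0.500: g = -0.3334, g' = -0.892 → ψ = 0.126
  ψ = 0.126: g = -0.0309, g' = -0.830 → ψ = 0.089
  ψ = 0.089: g = 0.0005, g' = -0.861 → ψ = 0.090
Converged at ψ = 0.090.
Then V = ψ·F = 0.0898·246 = 22.1 mol/h and L = F − V = 223.9 mol/h.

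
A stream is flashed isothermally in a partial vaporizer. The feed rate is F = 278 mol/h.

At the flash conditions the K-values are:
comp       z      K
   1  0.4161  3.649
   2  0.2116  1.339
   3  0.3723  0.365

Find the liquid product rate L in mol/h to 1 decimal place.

L = 77.4 mol/h

Material balance + equilibrium reduce to Σ zᵢ(Kᵢ−1)/(1+ψ(Kᵢ−1)) = 0.
Check two-phase: ΣzᵢKᵢ = 1.9376 > 1 and Σzᵢ/Kᵢ = 1.2921 > 1, so g(0) = 0.9376 > 0 and g(1) = -0.2921 < 0.
Iterate (Newton) starting at ψ = 0.55:
  ψ = 0.5500: g = 0.14580, g' = -0.8555 → ψ = 0.7204
  ψ = 0.7204: g = 0.00088, g' = -0.8709 → ψ = 0.7214
Converged at ψ = 0.7214.
Then V = ψ·F = 0.7214·278 = 200.6 mol/h and L = F − V = 77.4 mol/h.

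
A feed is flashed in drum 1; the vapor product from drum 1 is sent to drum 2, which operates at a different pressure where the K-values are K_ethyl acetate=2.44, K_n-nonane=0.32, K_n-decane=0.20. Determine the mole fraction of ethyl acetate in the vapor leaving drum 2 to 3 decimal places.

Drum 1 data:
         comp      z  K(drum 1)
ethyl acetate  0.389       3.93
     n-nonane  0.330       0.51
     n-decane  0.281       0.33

y_ethyl acetate (drum 2) = 0.821

Drum 1:
Let ψ₁ = V/F and solve Σ zᵢ(Kᵢ−1)/(1+ψ₁(Kᵢ−1)) = 0.
Feasibility: ΣzᵢKᵢ = 1.790, Σzᵢ/Kᵢ = 1.598 — both > 1, two phases present.
Iterate (Newton) starting at ψ₁ = 0.5:
  ψ₁ = 0.500: g = -0.0349, g' = -0.974 → ψ₁ = 0.464
  ψ₁ = 0.464: g = 0.0004, g' = -0.998 → ψ₁ = 0.465
Converged at ψ₁ = 0.465.
Drum-1 compositions:
  ethyl acetate: x = 0.165, y = 0.647
  n-nonane: x = 0.427, y = 0.218
  n-decane: x = 0.408, y = 0.135
Drum-2 feed = drum-1 vapor: z₂ = (0.6475, 0.2179, 0.1346).
Drum 2:
Material balance + equilibrium reduce to Σ zᵢ(Kᵢ−1)/(1+ψ₂(Kᵢ−1)) = 0.
Check two-phase: ΣzᵢKᵢ = 1.676 > 1 and Σzᵢ/Kᵢ = 1.619 > 1, so g(0) = 0.676 > 0 and g(1) = -0.619 < 0.
Iterate (Newton) starting at ψ₂ = 0.5:
  ψ₂ = 0.500: g = 0.1380, g' = -0.924 → ψ₂ = 0.649
  ψ₂ = 0.649: g = -0.0076, g' = -1.055 → ψ₂ = 0.642
Converged at ψ₂ = 0.642.
  ethyl acetate: x = 0.336, y = 0.821
  n-nonane: x = 0.387, y = 0.124
  n-decane: x = 0.277, y = 0.055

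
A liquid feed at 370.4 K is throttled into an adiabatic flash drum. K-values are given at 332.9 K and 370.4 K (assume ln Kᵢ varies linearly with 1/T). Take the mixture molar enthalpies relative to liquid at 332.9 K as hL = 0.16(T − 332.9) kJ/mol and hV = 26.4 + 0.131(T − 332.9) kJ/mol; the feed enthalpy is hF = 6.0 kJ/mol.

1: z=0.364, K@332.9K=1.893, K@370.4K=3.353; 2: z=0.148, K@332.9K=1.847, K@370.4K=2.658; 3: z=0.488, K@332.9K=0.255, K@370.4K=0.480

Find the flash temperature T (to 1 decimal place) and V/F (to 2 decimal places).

Adiabatic flash: solve Rachford–Rice at each trial T, then check hF = ψ·hV(T) + (1−ψ)·hL(T).
  T = 332.9 K: K = (1.893, 1.847, 0.255), RR gives ψ = 0.132, H_out = 3.498 kJ/mol
  T = 370.4 K: K = (3.353, 2.658, 0.480), RR gives ψ = 0.755, H_out = 25.099 kJ/mol
  T = 351.6 K: K = (2.556, 2.236, 0.356), RR gives ψ = 0.460, H_out = 14.877 kJ/mol
  T = 342.2 K: K = (2.207, 2.037, 0.302), RR gives ψ = 0.312, H_out = 9.633 kJ/mol
  T = 337.5 K: K = (2.044, 1.940, 0.278), RR gives ψ = 0.227, H_out = 6.710 kJ/mol
  T = 335.2 K: K = (1.968, 1.893, 0.266), RR gives ψ = 0.182, H_out = 5.157 kJ/mol
Linear interpolation between T = 335.2 (H_out = 5.157) and T = 337.5 (H_out = 6.710) on hF = 6.0 gives T ≈ 336.4 K, at which ψ = 0.21.

T = 336.4 K, V/F = 0.21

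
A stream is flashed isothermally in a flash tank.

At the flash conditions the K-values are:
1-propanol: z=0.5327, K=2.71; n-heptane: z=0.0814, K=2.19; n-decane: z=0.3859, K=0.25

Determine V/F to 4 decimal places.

Iterate (Newton) starting at V/F = 0.5:
  V/F = 0.5000: g = 0.08871, g' = -1.0537 → V/F = 0.5842
  V/F = 0.5842: g = -0.00229, g' = -1.1175 → V/F = 0.5821
Converged at V/F = 0.5821.

V/F = 0.5821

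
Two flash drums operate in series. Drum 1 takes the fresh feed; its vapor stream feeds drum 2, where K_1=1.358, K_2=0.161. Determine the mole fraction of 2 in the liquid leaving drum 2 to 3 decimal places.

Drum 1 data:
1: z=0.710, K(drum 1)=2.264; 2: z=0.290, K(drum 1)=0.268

x_2 (drum 2) = 0.299

Drum 1:
Material balance + equilibrium reduce to Σ zᵢ(Kᵢ−1)/(1+ψ₁(Kᵢ−1)) = 0.
Check two-phase: ΣzᵢKᵢ = 1.685 > 1 and Σzᵢ/Kᵢ = 1.396 > 1, so g(0) = 0.685 > 0 and g(1) = -0.396 < 0.
Binary case is linear: z₁(K₁−1)(1+ψ₁(K₂−1)) + z₂(K₂−1)(1+ψ₁(K₁−1)) = 0
⇒ ψ₁ = [z₁(K₁−1)+z₂(K₂−1)] / [−(K₁−1)(K₂−1)] = 0.6852/0.9252 = 0.741
Drum-1 compositions:
  1: x = 0.367, y = 0.830
  2: x = 0.633, y = 0.170
Drum-2 feed = drum-1 vapor: z₂ = (0.8303, 0.1697).
Drum 2:
Material balance + equilibrium reduce to Σ zᵢ(Kᵢ−1)/(1+ψ₂(Kᵢ−1)) = 0.
Feasibility: ΣzᵢKᵢ = 1.155, Σzᵢ/Kᵢ = 1.666 — both > 1, two phases present.
Binary case is linear: z₁(K₁−1)(1+ψ₂(K₂−1)) + z₂(K₂−1)(1+ψ₂(K₁−1)) = 0
⇒ ψ₂ = [z₁(K₁−1)+z₂(K₂−1)] / [−(K₁−1)(K₂−1)] = 0.1549/0.3004 = 0.516
  1: x = 0.701, y = 0.952
  2: x = 0.299, y = 0.048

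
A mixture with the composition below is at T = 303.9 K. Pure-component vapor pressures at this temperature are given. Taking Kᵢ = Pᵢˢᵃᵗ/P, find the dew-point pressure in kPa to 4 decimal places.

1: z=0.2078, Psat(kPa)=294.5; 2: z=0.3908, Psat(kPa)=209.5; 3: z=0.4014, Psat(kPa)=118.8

At the dew point ψ → 1, so Σzᵢ/Kᵢ = 1 with Kᵢ = Pᵢˢᵃᵗ/P ⇒ 1/P = Σzᵢ/Pᵢˢᵃᵗ.
1/P = 0.2078/294.5 + 0.3908/209.5 + 0.4014/118.8 = 0.0059498 ⇒ P = 168.0733 kPa

Pdew = 168.0733 kPa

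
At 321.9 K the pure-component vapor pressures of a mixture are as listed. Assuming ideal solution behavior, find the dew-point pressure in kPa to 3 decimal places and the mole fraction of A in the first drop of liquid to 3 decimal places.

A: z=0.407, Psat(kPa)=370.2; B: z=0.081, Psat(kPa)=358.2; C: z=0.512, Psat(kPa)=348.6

Pdew = 357.875 kPa, x_A = 0.393

At the dew point ψ → 1, so Σzᵢ/Kᵢ = 1 with Kᵢ = Pᵢˢᵃᵗ/P ⇒ 1/P = Σzᵢ/Pᵢˢᵃᵗ.
1/P = 0.407/370.2 + 0.081/358.2 + 0.512/348.6 = 0.002794 ⇒ P = 357.875 kPa
xᵢ = zᵢP/Pᵢˢᵃᵗ ⇒ x_A = 0.407·357.875/370.2 = 0.393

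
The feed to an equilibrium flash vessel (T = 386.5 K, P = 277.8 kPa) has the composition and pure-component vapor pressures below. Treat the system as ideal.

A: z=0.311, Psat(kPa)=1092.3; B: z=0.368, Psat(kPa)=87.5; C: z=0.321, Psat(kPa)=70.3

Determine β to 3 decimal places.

β = 0.201

Raoult's law: Kᵢ = Pᵢˢᵃᵗ/P = Pᵢˢᵃᵗ/277.8.
  K_A = 1092.3/277.8 = 3.93197, K_B = 87.5/277.8 = 0.31497, K_C = 70.3/277.8 = 0.25306
Rachford–Rice: g(β) = Σ zᵢ(Kᵢ−1)/(1+β(Kᵢ−1)) = 0.
Check two-phase: ΣzᵢKᵢ = 1.420 > 1 and Σzᵢ/Kᵢ = 2.516 > 1, so g(0) = 0.420 > 0 and g(1) = -1.516 < 0.
Newton iteration, β⁰ = 0.6:
  β = 0.600: g = -0.5320, g' = -1.437 → β = 0.230
  β = 0.230: g = -0.0438, g' = -1.459 → β = 0.200
  β = 0.200: g = 0.0012, g' = -1.543 → β = 0.201
Converged at β = 0.201.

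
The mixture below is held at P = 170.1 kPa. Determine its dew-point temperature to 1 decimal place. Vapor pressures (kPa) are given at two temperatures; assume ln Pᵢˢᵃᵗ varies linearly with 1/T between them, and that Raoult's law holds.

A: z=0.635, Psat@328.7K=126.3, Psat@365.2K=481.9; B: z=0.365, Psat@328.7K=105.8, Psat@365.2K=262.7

Dew-point temperature: Σzᵢ·P/Pᵢˢᵃᵗ(T) = 1. Interpolate ln Pᵢˢᵃᵗ = aᵢ + bᵢ/T.
  T = 328.7 K: ΣzᵢP/Pᵢˢᵃᵗ = 1.4420
  T = 365.2 K: ΣzᵢP/Pᵢˢᵃᵗ = 0.4605
  T = 346.9 K: ΣzᵢP/Pᵢˢᵃᵗ = 0.7875
  T = 337.8 K: ΣzᵢP/Pᵢˢᵃᵗ = 1.0554
  T = 342.4 K: ΣzᵢP/Pᵢˢᵃᵗ = 0.9081
  T = 340.1 K: ΣzᵢP/Pᵢˢᵃᵗ = 0.9784
  T = 339.0 K: ΣzᵢP/Pᵢˢᵃᵗ = 1.0143
Interpolating between 339.0 K and 340.1 K gives T ≈ 339.4 K.

T = 339.4 K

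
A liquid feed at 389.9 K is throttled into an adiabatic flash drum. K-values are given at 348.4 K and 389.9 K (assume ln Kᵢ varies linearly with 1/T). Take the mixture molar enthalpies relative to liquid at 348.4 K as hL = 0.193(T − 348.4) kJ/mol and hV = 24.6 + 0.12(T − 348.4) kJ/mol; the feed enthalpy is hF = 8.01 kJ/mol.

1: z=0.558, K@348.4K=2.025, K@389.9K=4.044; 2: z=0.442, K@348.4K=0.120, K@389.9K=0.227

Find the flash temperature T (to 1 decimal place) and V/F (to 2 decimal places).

Adiabatic flash: solve Rachford–Rice at each trial T, then check hF = ψ·hV(T) + (1−ψ)·hL(T).
  T = 348.4 K: K = (2.025, 0.120), RR gives ψ = 0.203, H_out = 4.991 kJ/mol
  T = 389.9 K: K = (4.044, 0.227), RR gives ψ = 0.577, H_out = 20.448 kJ/mol
  T = 369.1 K: K = (2.915, 0.168), RR gives ψ = 0.440, H_out = 14.150 kJ/mol
  T = 358.8 K: K = (2.445, 0.143), RR gives ψ = 0.345, H_out = 10.232 kJ/mol
  T = 353.6 K: K = (2.228, 0.131), RR gives ψ = 0.282, H_out = 7.839 kJ/mol
  T = 356.2 K: K = (2.335, 0.137), RR gives ψ = 0.315, H_out = 9.082 kJ/mol
  T = 354.9 K: K = (2.281, 0.134), RR gives ψ = 0.299, H_out = 8.473 kJ/mol
  T = 354.2 K: K = (2.252, 0.132), RR gives ψ = 0.290, H_out = 8.135 kJ/mol
Linear interpolation between T = 353.6 (H_out = 7.839) and T = 354.2 (H_out = 8.135) on hF = 8.01 gives T ≈ 353.9 K, at which ψ = 0.29.

T = 353.9 K, V/F = 0.29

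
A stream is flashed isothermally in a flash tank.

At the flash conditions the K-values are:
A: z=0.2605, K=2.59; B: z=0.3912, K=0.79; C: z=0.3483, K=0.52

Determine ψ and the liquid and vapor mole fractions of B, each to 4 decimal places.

Rachford–Rice: g(ψ) = Σ zᵢ(Kᵢ−1)/(1+ψ(Kᵢ−1)) = 0.
g(0) = ΣzᵢKᵢ − 1 = 0.1649 and g(1) = 1 − Σzᵢ/Kᵢ = -0.2656, so a root lies in (0, 1).
Newton–Raphson from ψ = 0.5:
  ψ = 0.5000: g = -0.08102, g' = -0.3649 → ψ = 0.2779
  ψ = 0.2779: g = 0.00708, g' = -0.4431 → ψ = 0.2939
  ψ = 0.2939: g = 0.00007, g' = -0.4342 → ψ = 0.2941
Converged at ψ = 0.2941.
Compositions from xᵢ = zᵢ/(1+ψ(Kᵢ−1)), yᵢ = Kᵢxᵢ:
  A: x = 0.1775, y = 0.4597
  B: x = 0.4170, y = 0.3294
  C: x = 0.4055, y = 0.2109

ψ = 0.2941, x_B = 0.4170, y_B = 0.3294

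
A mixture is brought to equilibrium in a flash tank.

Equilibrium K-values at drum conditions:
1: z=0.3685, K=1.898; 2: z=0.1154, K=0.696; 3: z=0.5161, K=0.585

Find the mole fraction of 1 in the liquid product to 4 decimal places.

x_1 = 0.3056

Iterate (Newton) starting at ψ = 0.63:
  ψ = 0.6300: g = -0.12205, g' = -0.3005 → ψ = 0.2238
  ψ = 0.2238: g = 0.00177, g' = -0.3263 → ψ = 0.2293
Converged at ψ = 0.2293.
Compositions from xᵢ = zᵢ/(1+ψ(Kᵢ−1)), yᵢ = Kᵢxᵢ:
  1: x = 0.3056, y = 0.5800
  2: x = 0.1240, y = 0.0863
  3: x = 0.5704, y = 0.3337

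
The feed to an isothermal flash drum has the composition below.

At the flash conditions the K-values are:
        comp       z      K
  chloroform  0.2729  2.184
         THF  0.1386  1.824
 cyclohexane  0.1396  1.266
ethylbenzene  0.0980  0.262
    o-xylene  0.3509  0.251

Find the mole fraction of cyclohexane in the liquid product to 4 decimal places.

Material balance + equilibrium reduce to Σ zᵢ(Kᵢ−1)/(1+ψ(Kᵢ−1)) = 0.
Check two-phase: ΣzᵢKᵢ = 1.1393 > 1 and Σzᵢ/Kᵢ = 2.0833 > 1, so g(0) = 0.1393 > 0 and g(1) = -1.0833 < 0.
Newton–Raphson from ψ = 0.5:
  ψ = 0.5000: g = -0.21818, g' = -0.8430 → ψ = 0.2412
  ψ = 0.2412: g = -0.02726, g' = -0.6779 → ψ = 0.2010
  ψ = 0.2010: g = -0.00009, g' = -0.6742 → ψ = 0.2009
Converged at ψ = 0.2009.
Compositions from xᵢ = zᵢ/(1+ψ(Kᵢ−1)), yᵢ = Kᵢxᵢ:
  chloroform: x = 0.2205, y = 0.4815
  THF: x = 0.1189, y = 0.2169
  cyclohexane: x = 0.1325, y = 0.1678
  ethylbenzene: x = 0.1151, y = 0.0301
  o-xylene: x = 0.4130, y = 0.1037

x_cyclohexane = 0.1325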